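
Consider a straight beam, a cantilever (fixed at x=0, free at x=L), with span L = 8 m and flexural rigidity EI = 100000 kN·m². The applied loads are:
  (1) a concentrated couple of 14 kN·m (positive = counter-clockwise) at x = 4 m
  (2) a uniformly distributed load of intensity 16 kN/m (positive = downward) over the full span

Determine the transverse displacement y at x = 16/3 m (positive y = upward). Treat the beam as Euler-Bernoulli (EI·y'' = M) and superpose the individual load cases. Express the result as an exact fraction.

y(16/3) = -66797/1518750 m

Load 1 — applied couple M₀=14 kN·m at a=4 m (b=L-a=4):
  y_1 = M₀a(2x-a)/(2EI)  [x>a] = 14·4·(2·(16/3)-4)/(2·100000) = 7/3750 m
Load 2 — uniform load w=16 kN/m over full span:
  y_2 = -wx²(x²-4Lx+6L²)/(24EI) = -16·(16/3)²·((16/3)²-4·8·(16/3)+6·8²)/(24·100000) = -34816/759375 m
Superposition: y = Σ y_i = -66797/1518750 m ≈ -0.043982 m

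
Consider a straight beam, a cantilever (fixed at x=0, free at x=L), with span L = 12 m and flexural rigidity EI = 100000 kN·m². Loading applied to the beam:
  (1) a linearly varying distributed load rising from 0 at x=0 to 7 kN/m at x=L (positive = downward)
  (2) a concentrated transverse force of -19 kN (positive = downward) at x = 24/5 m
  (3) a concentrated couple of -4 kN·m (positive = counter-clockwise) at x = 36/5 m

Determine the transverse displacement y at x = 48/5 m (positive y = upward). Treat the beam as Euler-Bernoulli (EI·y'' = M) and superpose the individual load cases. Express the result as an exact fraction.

y(48/5) = -3958911/48828125 m

Load 1 — triangular load w₀=7 kN/m (0→w₀ over full span):
  y_1 = (w₀Lx³/12-w₀L²x²/6-w₀x⁵/(120L))/EI = (7·12·(48/5)³/12-7·12²·(48/5)²/6-7·(48/5)⁵/(120·12))/100000 = -4729536/48828125 m
Load 2 — point force P=-19 kN at a=24/5 m (b=L-a=36/5):
  y_2 = -Pa²(3x-a)/(6EI)  [x>a] = -(-19)·(24/5)²·(3·(48/5)-(24/5))/(6·100000) = 1368/78125 m
Load 3 — applied couple M₀=-4 kN·m at a=36/5 m (b=L-a=24/5):
  y_3 = M₀a(2x-a)/(2EI)  [x>a] = (-4)·(36/5)·(2·(48/5)-(36/5))/(2·100000) = -27/15625 m
Superposition: y = Σ y_i = -3958911/48828125 m ≈ -0.081078 m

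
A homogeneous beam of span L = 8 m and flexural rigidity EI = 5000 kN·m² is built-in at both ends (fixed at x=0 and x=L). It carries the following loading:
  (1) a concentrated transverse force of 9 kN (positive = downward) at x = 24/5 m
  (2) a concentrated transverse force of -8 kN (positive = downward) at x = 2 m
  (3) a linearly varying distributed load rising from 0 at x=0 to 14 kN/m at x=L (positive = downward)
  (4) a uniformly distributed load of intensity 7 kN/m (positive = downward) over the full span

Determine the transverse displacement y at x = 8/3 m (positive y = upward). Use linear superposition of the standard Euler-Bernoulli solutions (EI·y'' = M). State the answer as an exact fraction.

Load 1 — point force P=9 kN at a=24/5 m (b=L-a=16/5):
  y_1 = -Pb²x²(3aL-(3a+b)x)/(6L³EI)  [x≤a] = -9·(16/5)²·(8/3)²·(3·(24/5)·8-(3·(24/5)+(16/5))·(8/3))/(6·8³·5000) = -2048/703125 m
Load 2 — point force P=-8 kN at a=2 m (b=L-a=6):
  y_2 = -Pa²(L-x)²(3bL-(3b+a)(L-x))/(6L³EI)  [x>a] = -(-8)·2²·(8-(8/3))²·(3·6·8-(3·6+2)·(8-(8/3)))/(6·8³·5000) = 112/50625 m
Load 3 — triangular load w₀=14 kN/m (0→w₀ over full span):
  y_3 = -w₀x²(L-x)²(x+2L)/(120LEI) = -14·(8/3)²·(8-(8/3))²·((8/3)+2·8)/(120·8·5000) = -25088/2278125 m
Load 4 — uniform load w=7 kN/m over full span:
  y_4 = -wx²(L-x)²/(24EI) = -7·(8/3)²·(8-(8/3))²/(24·5000) = -1792/151875 m
Superposition: y = Σ y_i = -1339088/56953125 m ≈ -0.023512 m

y(8/3) = -1339088/56953125 m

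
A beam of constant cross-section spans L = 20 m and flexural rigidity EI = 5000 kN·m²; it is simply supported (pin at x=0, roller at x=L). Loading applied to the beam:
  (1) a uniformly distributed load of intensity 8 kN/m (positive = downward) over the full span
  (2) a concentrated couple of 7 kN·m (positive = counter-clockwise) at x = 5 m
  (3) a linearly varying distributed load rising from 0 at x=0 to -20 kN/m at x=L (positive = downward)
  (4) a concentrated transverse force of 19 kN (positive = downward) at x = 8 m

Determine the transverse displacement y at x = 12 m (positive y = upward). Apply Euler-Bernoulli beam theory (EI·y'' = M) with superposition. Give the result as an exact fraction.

Load 1 — uniform load w=8 kN/m over full span:
  y_1 = -wx(L³-2Lx²+x³)/(24EI) = -8·12·(20³-2·20·12²+12³)/(24·5000) = -1984/625 m
Load 2 — applied couple M₀=7 kN·m at a=5 m (b=L-a=15):
  y_2 = (M₀x³/(6L)-M₀(x-a)²/2+C₁x)/EI  [x>a] with C₁=M₀(3b²-L²)/(6L)=385/24 = (7·12³/(6·20)-7·(12-5)²/2+(385/24)·12)/5000 = 609/25000 m
Load 3 — triangular load w₀=-20 kN/m (0→w₀ over full span):
  y_3 = -w₀x(7L⁴-10L²x²+3x⁴)/(360LEI) = -(-20)·12·(7·20⁴-10·20²·12²+3·12⁴)/(360·20·5000) = 37888/9375 m
Load 4 — point force P=19 kN at a=8 m (b=L-a=12):
  y_4 = -Pa(L-x)(2Lx-a²-x²)/(6LEI)  [x>a] = -19·8·(20-12)·(2·20·12-8²-12²)/(6·20·5000) = -5168/9375 m
Superposition: y = Σ y_i = 25507/75000 m ≈ 0.340093 m

y(12) = 25507/75000 m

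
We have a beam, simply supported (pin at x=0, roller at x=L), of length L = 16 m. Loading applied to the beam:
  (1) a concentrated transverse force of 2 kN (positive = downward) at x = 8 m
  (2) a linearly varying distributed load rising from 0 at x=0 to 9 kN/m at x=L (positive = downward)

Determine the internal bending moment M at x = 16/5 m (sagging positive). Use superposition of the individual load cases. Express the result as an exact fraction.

Load 1 — point force P=2 kN at a=8 m (b=L-a=8):
  M_1 = Pbx/L  [x≤a] = 2·8·(16/5)/16 = 16/5 kN·m
Load 2 — triangular load w₀=9 kN/m (0→w₀ over full span):
  M_2 = w₀Lx/6 - w₀x³/(6L) = 9·16·(16/5)/6 - 9·(16/5)³/(6·16) = 9216/125 kN·m
Superposition: M = Σ M_i = 9616/125 kN·m ≈ 76.928000 kN·m

M(16/5) = 9616/125 kN·m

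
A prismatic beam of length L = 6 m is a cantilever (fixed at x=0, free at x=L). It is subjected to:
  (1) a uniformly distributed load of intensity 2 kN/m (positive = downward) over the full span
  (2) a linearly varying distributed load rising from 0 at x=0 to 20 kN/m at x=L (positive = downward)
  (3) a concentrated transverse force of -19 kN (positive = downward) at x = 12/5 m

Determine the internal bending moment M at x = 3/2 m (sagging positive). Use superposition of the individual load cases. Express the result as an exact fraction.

M(3/2) = -6201/40 kN·m

Load 1 — uniform load w=2 kN/m over full span:
  M_1 = -w(L-x)²/2 = -2·(6-(3/2))²/2 = -81/4 kN·m
Load 2 — triangular load w₀=20 kN/m (0→w₀ over full span):
  M_2 = w₀Lx/2 - w₀L²/3 - w₀x³/(6L) = 20·6·(3/2)/2 - 20·6²/3 - 20·(3/2)³/(6·6) = -1215/8 kN·m
Load 3 — point force P=-19 kN at a=12/5 m (b=L-a=18/5):
  M_3 = -P(a-x)  [x≤a] = -(-19)·((12/5)-(3/2)) = 171/10 kN·m
Superposition: M = Σ M_i = -6201/40 kN·m ≈ -155.025000 kN·m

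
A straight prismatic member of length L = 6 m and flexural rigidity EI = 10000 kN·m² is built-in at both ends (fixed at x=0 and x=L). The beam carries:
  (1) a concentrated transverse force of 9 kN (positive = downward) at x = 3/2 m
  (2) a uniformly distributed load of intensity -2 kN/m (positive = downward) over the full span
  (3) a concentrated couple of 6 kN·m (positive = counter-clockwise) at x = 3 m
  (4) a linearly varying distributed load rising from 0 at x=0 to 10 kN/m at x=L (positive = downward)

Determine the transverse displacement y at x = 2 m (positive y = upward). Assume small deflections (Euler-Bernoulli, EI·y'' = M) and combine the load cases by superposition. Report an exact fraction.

y(2) = -481/360000 m

Load 1 — point force P=9 kN at a=3/2 m (b=L-a=9/2):
  y_1 = -Pa²(L-x)²(3bL-(3b+a)(L-x))/(6L³EI)  [x>a] = -9·(3/2)²·(6-2)²·(3·(9/2)·6-(3·(9/2)+(3/2))·(6-2))/(6·6³·10000) = -21/40000 m
Load 2 — uniform load w=-2 kN/m over full span:
  y_2 = -wx²(L-x)²/(24EI) = -(-2)·2²·(6-2)²/(24·10000) = 1/1875 m
Load 3 — applied couple M₀=6 kN·m at a=3 m (b=L-a=3):
  y_3 = (R_Ax³/6 - M_Ax²/2)/EI  [x≤a] with R_A=3/2, M_A=3/2 = ((3/2)·2³/6 - (3/2)·2²/2)/10000 = -1/10000 m
Load 4 — triangular load w₀=10 kN/m (0→w₀ over full span):
  y_4 = -w₀x²(L-x)²(x+2L)/(120LEI) = -10·2²·(6-2)²·(2+2·6)/(120·6·10000) = -7/5625 m
Superposition: y = Σ y_i = -481/360000 m ≈ -0.001336 m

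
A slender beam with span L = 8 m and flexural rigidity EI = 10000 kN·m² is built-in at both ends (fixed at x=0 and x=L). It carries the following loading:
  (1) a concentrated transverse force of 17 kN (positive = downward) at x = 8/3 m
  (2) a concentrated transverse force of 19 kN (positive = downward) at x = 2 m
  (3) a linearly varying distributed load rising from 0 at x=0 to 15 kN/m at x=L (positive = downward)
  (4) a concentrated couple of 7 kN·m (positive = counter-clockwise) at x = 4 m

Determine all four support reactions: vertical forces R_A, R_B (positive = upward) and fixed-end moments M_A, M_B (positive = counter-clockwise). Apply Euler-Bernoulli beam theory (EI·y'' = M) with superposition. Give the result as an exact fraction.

Load 1 — point force P=17 kN at a=8/3 m (b=L-a=16/3):
  R_A = Pb²(3a+b)/L³ = 17·(16/3)²·(3·(8/3)+(16/3))/8³ = 340/27 kN
  M_A = Pab²/L² = 17·(8/3)·(16/3)²/8² = 544/27 kN·m
  R_B = Pa²(a+3b)/L³ = 17·(8/3)²·((8/3)+3·(16/3))/8³ = 119/27 kN
  M_B = -Pa²b/L² = -17·(8/3)²·(16/3)/8² = -272/27 kN·m
Load 2 — point force P=19 kN at a=2 m (b=L-a=6):
  R_A = Pb²(3a+b)/L³ = 19·6²·(3·2+6)/8³ = 513/32 kN
  M_A = Pab²/L² = 19·2·6²/8² = 171/8 kN·m
  R_B = Pa²(a+3b)/L³ = 19·2²·(2+3·6)/8³ = 95/32 kN
  M_B = -Pa²b/L² = -19·2²·6/8² = -57/8 kN·m
Load 3 — triangular load w₀=15 kN/m (0→w₀ over full span):
  R_A = 3w₀L/20 = 3·15·8/20 = 18 kN
  M_A = w₀L²/30 = 15·8²/30 = 32 kN·m
  R_B = 7w₀L/20 = 7·15·8/20 = 42 kN
  M_B = -w₀L²/20 = -15·8²/20 = -48 kN·m
Load 4 — applied couple M₀=7 kN·m at a=4 m (b=L-a=4):
  R_A = 6M₀ab/L³ = 6·7·4·4/8³ = 21/16 kN
  M_A = M₀b(2a-b)/L² = 7·4·(2·4-4)/8² = 7/4 kN·m
  R_B = -6M₀ab/L³ = -6·7·4·4/8³ = -21/16 kN
  M_B = M₀a(2b-a)/L² = 7·4·(2·4-4)/8² = 7/4 kN·m
Superposition: R_A = 41417/864 kN, M_A = 16259/216 kN·m, R_B = 41527/864 kN, M_B = -13705/216 kN·m

R_A = 41417/864 kN, M_A = 16259/216 kN·m, R_B = 41527/864 kN, M_B = -13705/216 kN·m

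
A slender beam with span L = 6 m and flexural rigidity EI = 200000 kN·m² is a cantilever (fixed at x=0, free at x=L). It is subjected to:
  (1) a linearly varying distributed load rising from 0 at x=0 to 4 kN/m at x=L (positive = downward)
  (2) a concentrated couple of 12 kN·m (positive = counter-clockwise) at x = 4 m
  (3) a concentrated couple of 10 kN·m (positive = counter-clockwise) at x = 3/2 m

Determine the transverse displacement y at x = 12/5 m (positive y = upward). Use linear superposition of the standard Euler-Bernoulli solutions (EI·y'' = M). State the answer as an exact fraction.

Load 1 — triangular load w₀=4 kN/m (0→w₀ over full span):
  y_1 = (w₀Lx³/12-w₀L²x²/6-w₀x⁵/(120L))/EI = (4·6·(12/5)³/12-4·6²·(12/5)²/6-4·(12/5)⁵/(120·6))/200000 = -27108/48828125 m
Load 2 — applied couple M₀=12 kN·m at a=4 m (b=L-a=2):
  y_2 = M₀x²/(2EI)  [x≤a] = 12·(12/5)²/(2·200000) = 27/156250 m
Load 3 — applied couple M₀=10 kN·m at a=3/2 m (b=L-a=9/2):
  y_3 = M₀a(2x-a)/(2EI)  [x>a] = 10·(3/2)·(2·(12/5)-(3/2))/(2·200000) = 99/800000 m
Superposition: y = Σ y_i = -3232773/12500000000 m ≈ -0.000259 m

y(12/5) = -3232773/12500000000 m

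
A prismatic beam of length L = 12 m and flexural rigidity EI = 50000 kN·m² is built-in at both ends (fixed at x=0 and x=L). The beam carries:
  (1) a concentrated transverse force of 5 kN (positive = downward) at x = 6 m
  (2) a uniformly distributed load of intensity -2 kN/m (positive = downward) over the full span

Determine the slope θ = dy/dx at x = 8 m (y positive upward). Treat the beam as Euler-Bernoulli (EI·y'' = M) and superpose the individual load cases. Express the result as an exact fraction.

θ(8) = -17/75000 rad

Load 1 — point force P=5 kN at a=6 m (b=L-a=6):
  θ_1 = Pa²(L-x)(2bL-(3b+a)(L-x))/(2L³EI)  [x>a] = 5·6²·(12-8)·(2·6·12-(3·6+6)·(12-8))/(2·12³·50000) = 1/5000 rad
Load 2 — uniform load w=-2 kN/m over full span:
  θ_2 = -wx(L-x)(L-2x)/(12EI) = -(-2)·8·(12-8)·(12-2·8)/(12·50000) = -4/9375 rad
Superposition: θ = Σ θ_i = -17/75000 rad ≈ -0.000227 rad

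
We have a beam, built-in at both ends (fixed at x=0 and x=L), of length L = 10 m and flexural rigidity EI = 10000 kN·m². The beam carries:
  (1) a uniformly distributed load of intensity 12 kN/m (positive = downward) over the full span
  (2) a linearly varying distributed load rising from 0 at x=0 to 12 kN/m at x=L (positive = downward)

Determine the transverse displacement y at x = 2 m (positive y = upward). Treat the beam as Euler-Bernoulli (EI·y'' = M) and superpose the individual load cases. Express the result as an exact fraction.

Load 1 — uniform load w=12 kN/m over full span:
  y_1 = -wx²(L-x)²/(24EI) = -12·2²·(10-2)²/(24·10000) = -8/625 m
Load 2 — triangular load w₀=12 kN/m (0→w₀ over full span):
  y_2 = -w₀x²(L-x)²(x+2L)/(120LEI) = -12·2²·(10-2)²·(2+2·10)/(120·10·10000) = -88/15625 m
Superposition: y = Σ y_i = -288/15625 m ≈ -0.018432 m

y(2) = -288/15625 m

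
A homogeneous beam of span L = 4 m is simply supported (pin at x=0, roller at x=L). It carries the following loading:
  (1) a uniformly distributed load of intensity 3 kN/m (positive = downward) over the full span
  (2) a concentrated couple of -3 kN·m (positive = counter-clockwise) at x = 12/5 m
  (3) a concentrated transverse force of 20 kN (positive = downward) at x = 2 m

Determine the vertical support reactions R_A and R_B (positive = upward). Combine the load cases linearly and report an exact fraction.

R_A = 61/4 kN, R_B = 67/4 kN

Load 1 — uniform load w=3 kN/m over full span:
  R_A = wL/2 = 3·4/2 = 6 kN
  R_B = wL/2 = 3·4/2 = 6 kN
Load 2 — applied couple M₀=-3 kN·m at a=12/5 m (b=L-a=8/5):
  R_A = M₀/L = (-3)/4 = -3/4 kN
  R_B = -M₀/L = -(-3)/4 = 3/4 kN
Load 3 — point force P=20 kN at a=2 m (b=L-a=2):
  R_A = Pb/L = 20·2/4 = 10 kN
  R_B = Pa/L = 20·2/4 = 10 kN
Superposition: R_A = 61/4 kN, R_B = 67/4 kN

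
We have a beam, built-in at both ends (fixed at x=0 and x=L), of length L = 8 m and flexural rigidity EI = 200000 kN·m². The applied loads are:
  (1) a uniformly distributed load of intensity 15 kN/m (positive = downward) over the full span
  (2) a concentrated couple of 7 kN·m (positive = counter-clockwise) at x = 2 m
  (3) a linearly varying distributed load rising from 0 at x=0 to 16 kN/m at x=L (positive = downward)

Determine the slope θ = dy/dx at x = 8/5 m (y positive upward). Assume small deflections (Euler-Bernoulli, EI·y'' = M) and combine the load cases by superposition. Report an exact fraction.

Load 1 — uniform load w=15 kN/m over full span:
  θ_1 = -wx(L-x)(L-2x)/(12EI) = -15·(8/5)·(8-(8/5))·(8-2·(8/5))/(12·200000) = -24/78125 rad
Load 2 — applied couple M₀=7 kN·m at a=2 m (b=L-a=6):
  θ_2 = (R_Ax²/2 - M_Ax)/EI  [x≤a] with R_A=63/64, M_A=-21/16 = ((63/64)·(8/5)²/2 - (-21/16)·(8/5))/200000 = 21/1250000 rad
Load 3 — triangular load w₀=16 kN/m (0→w₀ over full span):
  θ_3 = -w₀(2x(L-x)(L-2x)(x+2L)+x²(L-x)²)/(120LEI) = -16·(2·(8/5)·(8-(8/5))·(8-2·(8/5))·((8/5)+2·8)+(8/5)²·(8-(8/5))²)/(120·8·200000) = -896/5859375 rad
Superposition: θ = Σ θ_i = -41561/93750000 rad ≈ -0.000443 rad

θ(8/5) = -41561/93750000 rad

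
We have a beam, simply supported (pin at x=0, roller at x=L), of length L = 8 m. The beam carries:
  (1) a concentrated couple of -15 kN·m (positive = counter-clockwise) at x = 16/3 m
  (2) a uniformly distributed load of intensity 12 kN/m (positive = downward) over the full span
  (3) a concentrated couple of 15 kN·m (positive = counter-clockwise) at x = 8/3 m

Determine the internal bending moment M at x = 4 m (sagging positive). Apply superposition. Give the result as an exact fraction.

M(4) = 81 kN·m

Load 1 — applied couple M₀=-15 kN·m at a=16/3 m (b=L-a=8/3):
  M_1 = M₀x/L  [x≤a] = (-15)·4/8 = -15/2 kN·m
Load 2 — uniform load w=12 kN/m over full span:
  M_2 = wx(L-x)/2 = 12·4·(8-4)/2 = 96 kN·m
Load 3 — applied couple M₀=15 kN·m at a=8/3 m (b=L-a=16/3):
  M_3 = M₀x/L - M₀  [x>a] = 15·4/8 - 15 = -15/2 kN·m
Superposition: M = Σ M_i = 81 kN·m ≈ 81.000000 kN·m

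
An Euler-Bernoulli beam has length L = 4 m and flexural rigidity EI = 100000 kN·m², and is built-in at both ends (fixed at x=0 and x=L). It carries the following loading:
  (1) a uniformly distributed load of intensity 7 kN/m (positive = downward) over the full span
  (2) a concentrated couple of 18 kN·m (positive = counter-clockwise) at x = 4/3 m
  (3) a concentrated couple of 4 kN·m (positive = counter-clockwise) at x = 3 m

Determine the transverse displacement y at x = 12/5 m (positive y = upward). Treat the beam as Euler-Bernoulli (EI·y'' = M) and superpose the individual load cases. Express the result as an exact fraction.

Load 1 — uniform load w=7 kN/m over full span:
  y_1 = -wx²(L-x)²/(24EI) = -7·(12/5)²·(4-(12/5))²/(24·100000) = -84/1953125 m
Load 2 — applied couple M₀=18 kN·m at a=4/3 m (b=L-a=8/3):
  y_2 = (R_Ax³/6 - M_Ax²/2 - M₀(x-a)²/2)/EI  [x>a] with R_A=6, M_A=0 = (6·(12/5)³/6 - 0·(12/5)²/2 - 18·((12/5)-(4/3))²/2)/100000 = 14/390625 m
Load 3 — applied couple M₀=4 kN·m at a=3 m (b=L-a=1):
  y_3 = (R_Ax³/6 - M_Ax²/2)/EI  [x≤a] with R_A=9/8, M_A=5/4 = ((9/8)·(12/5)³/6 - (5/4)·(12/5)²/2)/100000 = -63/6250000 m
Superposition: y = Σ y_i = -539/31250000 m ≈ -0.000017 m

y(12/5) = -539/31250000 m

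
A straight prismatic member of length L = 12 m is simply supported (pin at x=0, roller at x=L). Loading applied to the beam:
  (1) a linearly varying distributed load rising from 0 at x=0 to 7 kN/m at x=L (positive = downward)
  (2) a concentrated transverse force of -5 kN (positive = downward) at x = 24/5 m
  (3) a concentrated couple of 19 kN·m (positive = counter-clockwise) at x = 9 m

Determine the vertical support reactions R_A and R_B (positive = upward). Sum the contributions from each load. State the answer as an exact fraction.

Load 1 — triangular load w₀=7 kN/m (0→w₀ over full span):
  R_A = w₀L/6 = 7·12/6 = 14 kN
  R_B = w₀L/3 = 7·12/3 = 28 kN
Load 2 — point force P=-5 kN at a=24/5 m (b=L-a=36/5):
  R_A = Pb/L = (-5)·(36/5)/12 = -3 kN
  R_B = Pa/L = (-5)·(24/5)/12 = -2 kN
Load 3 — applied couple M₀=19 kN·m at a=9 m (b=L-a=3):
  R_A = M₀/L = 19/12 kN
  R_B = -M₀/L = -19/12 kN
Superposition: R_A = 151/12 kN, R_B = 293/12 kN

R_A = 151/12 kN, R_B = 293/12 kN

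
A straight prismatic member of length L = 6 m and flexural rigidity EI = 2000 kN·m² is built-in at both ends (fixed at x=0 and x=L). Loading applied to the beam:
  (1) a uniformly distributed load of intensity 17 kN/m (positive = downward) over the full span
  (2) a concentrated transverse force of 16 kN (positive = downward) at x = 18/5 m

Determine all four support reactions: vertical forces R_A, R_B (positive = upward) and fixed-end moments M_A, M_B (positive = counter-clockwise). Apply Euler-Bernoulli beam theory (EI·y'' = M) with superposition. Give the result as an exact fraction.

R_A = 7079/125 kN, M_A = 7527/125 kN·m, R_B = 7671/125 kN, M_B = -8103/125 kN·m

Load 1 — uniform load w=17 kN/m over full span:
  R_A = wL/2 = 17·6/2 = 51 kN
  M_A = wL²/12 = 17·6²/12 = 51 kN·m
  R_B = wL/2 = 17·6/2 = 51 kN
  M_B = -wL²/12 = -17·6²/12 = -51 kN·m
Load 2 — point force P=16 kN at a=18/5 m (b=L-a=12/5):
  R_A = Pb²(3a+b)/L³ = 16·(12/5)²·(3·(18/5)+(12/5))/6³ = 704/125 kN
  M_A = Pab²/L² = 16·(18/5)·(12/5)²/6² = 1152/125 kN·m
  R_B = Pa²(a+3b)/L³ = 16·(18/5)²·((18/5)+3·(12/5))/6³ = 1296/125 kN
  M_B = -Pa²b/L² = -16·(18/5)²·(12/5)/6² = -1728/125 kN·m
Superposition: R_A = 7079/125 kN, M_A = 7527/125 kN·m, R_B = 7671/125 kN, M_B = -8103/125 kN·m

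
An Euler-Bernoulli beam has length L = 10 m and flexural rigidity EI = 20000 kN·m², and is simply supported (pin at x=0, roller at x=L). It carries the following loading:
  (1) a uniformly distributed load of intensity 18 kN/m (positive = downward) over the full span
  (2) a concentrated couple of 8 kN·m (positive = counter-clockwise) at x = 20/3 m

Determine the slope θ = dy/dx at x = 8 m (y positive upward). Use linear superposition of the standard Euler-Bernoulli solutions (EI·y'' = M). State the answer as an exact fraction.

θ(8) = 13501/450000 rad

Load 1 — uniform load w=18 kN/m over full span:
  θ_1 = -w(L³-6Lx²+4x³)/(24EI) = -18·(10³-6·10·8²+4·8³)/(24·20000) = 297/10000 rad
Load 2 — applied couple M₀=8 kN·m at a=20/3 m (b=L-a=10/3):
  θ_2 = (M₀x²/(2L)-M₀(x-a)+C₁)/EI  [x>a] with C₁=M₀(3b²-L²)/(6L)=-80/9 = (8·8²/(2·10)-8·(8-(20/3))+(-80/9))/20000 = 17/56250 rad
Superposition: θ = Σ θ_i = 13501/450000 rad ≈ 0.030002 rad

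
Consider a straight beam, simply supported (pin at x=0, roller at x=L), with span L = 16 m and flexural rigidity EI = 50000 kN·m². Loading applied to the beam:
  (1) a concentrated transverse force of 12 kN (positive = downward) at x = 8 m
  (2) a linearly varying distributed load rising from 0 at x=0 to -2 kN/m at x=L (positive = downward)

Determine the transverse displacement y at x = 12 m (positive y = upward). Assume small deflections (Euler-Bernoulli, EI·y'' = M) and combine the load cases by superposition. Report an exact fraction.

y(12) = -13/9375 m

Load 1 — point force P=12 kN at a=8 m (b=L-a=8):
  y_1 = -Pa(L-x)(2Lx-a²-x²)/(6LEI)  [x>a] = -12·8·(16-12)·(2·16·12-8²-12²)/(6·16·50000) = -44/3125 m
Load 2 — triangular load w₀=-2 kN/m (0→w₀ over full span):
  y_2 = -w₀x(7L⁴-10L²x²+3x⁴)/(360LEI) = -(-2)·12·(7·16⁴-10·16²·12²+3·12⁴)/(360·16·50000) = 119/9375 m
Superposition: y = Σ y_i = -13/9375 m ≈ -0.001387 m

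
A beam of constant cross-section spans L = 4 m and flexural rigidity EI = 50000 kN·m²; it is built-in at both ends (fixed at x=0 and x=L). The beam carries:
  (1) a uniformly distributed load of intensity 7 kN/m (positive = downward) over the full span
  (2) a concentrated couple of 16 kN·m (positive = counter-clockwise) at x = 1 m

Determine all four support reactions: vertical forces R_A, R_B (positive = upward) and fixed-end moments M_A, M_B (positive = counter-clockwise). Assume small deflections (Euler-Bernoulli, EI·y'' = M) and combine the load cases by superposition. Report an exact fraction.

R_A = 37/2 kN, M_A = 19/3 kN·m, R_B = 19/2 kN, M_B = -13/3 kN·m

Load 1 — uniform load w=7 kN/m over full span:
  R_A = wL/2 = 7·4/2 = 14 kN
  M_A = wL²/12 = 7·4²/12 = 28/3 kN·m
  R_B = wL/2 = 7·4/2 = 14 kN
  M_B = -wL²/12 = -7·4²/12 = -28/3 kN·m
Load 2 — applied couple M₀=16 kN·m at a=1 m (b=L-a=3):
  R_A = 6M₀ab/L³ = 6·16·1·3/4³ = 9/2 kN
  M_A = M₀b(2a-b)/L² = 16·3·(2·1-3)/4² = -3 kN·m
  R_B = -6M₀ab/L³ = -6·16·1·3/4³ = -9/2 kN
  M_B = M₀a(2b-a)/L² = 16·1·(2·3-1)/4² = 5 kN·m
Superposition: R_A = 37/2 kN, M_A = 19/3 kN·m, R_B = 19/2 kN, M_B = -13/3 kN·m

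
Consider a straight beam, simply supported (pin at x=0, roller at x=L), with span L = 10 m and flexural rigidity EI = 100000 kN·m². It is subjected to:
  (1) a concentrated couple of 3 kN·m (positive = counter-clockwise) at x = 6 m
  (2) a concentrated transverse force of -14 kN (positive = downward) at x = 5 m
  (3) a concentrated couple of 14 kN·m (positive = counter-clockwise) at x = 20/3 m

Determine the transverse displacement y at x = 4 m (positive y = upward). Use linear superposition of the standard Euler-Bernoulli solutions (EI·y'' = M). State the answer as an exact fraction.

y(4) = 4969/2250000 m

Load 1 — applied couple M₀=3 kN·m at a=6 m (b=L-a=4):
  y_1 = (M₀x³/(6L)+C₁x)/EI  [x≤a] with C₁=M₀(3b²-L²)/(6L)=-13/5 = (3·4³/(6·10)+(-13/5)·4)/100000 = -9/125000 m
Load 2 — point force P=-14 kN at a=5 m (b=L-a=5):
  y_2 = -Pbx(L²-b²-x²)/(6LEI)  [x≤a] = -(-14)·5·4·(10²-5²-4²)/(6·10·100000) = 413/150000 m
Load 3 — applied couple M₀=14 kN·m at a=20/3 m (b=L-a=10/3):
  y_3 = (M₀x³/(6L)+C₁x)/EI  [x≤a] with C₁=M₀(3b²-L²)/(6L)=-140/9 = (14·4³/(6·10)+(-140/9)·4)/100000 = -133/281250 m
Superposition: y = Σ y_i = 4969/2250000 m ≈ 0.002208 m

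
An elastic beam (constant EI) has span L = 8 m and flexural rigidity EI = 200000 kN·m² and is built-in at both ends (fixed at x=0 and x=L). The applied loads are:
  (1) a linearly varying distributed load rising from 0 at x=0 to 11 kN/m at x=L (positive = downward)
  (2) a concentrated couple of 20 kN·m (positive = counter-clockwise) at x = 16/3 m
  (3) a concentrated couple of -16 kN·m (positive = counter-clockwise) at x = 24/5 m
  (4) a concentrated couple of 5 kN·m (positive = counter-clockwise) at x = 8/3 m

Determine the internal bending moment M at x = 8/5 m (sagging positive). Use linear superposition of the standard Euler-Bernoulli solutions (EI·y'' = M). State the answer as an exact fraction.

M(8/5) = -208/75 kN·m

Load 1 — triangular load w₀=11 kN/m (0→w₀ over full span):
  M_1 = 3w₀Lx/20 - w₀L²/30 - w₀x³/(6L) = 3·11·8·(8/5)/20 - 11·8²/30 - 11·(8/5)³/(6·8) = -1232/375 kN·m
Load 2 — applied couple M₀=20 kN·m at a=16/3 m (b=L-a=8/3):
  M_2 = R_Ax - M_A  [x≤a] with R_A=10/3, M_A=20/3 = (10/3)·(8/5) - (20/3) = -4/3 kN·m
Load 3 — applied couple M₀=-16 kN·m at a=24/5 m (b=L-a=16/5):
  M_3 = R_Ax - M_A  [x≤a] with R_A=-72/25, M_A=-128/25 = (-72/25)·(8/5) - (-128/25) = 64/125 kN·m
Load 4 — applied couple M₀=5 kN·m at a=8/3 m (b=L-a=16/3):
  M_4 = R_Ax - M_A  [x≤a] with R_A=5/6, M_A=0 = (5/6)·(8/5) - 0 = 4/3 kN·m
Superposition: M = Σ M_i = -208/75 kN·m ≈ -2.773333 kN·m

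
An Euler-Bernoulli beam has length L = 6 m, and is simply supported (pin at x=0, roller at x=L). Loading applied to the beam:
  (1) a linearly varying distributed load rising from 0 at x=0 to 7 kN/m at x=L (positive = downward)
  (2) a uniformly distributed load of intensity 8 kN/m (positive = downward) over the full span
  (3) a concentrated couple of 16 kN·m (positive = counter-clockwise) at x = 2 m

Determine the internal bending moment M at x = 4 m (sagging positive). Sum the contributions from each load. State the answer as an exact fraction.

Load 1 — triangular load w₀=7 kN/m (0→w₀ over full span):
  M_1 = w₀Lx/6 - w₀x³/(6L) = 7·6·4/6 - 7·4³/(6·6) = 140/9 kN·m
Load 2 — uniform load w=8 kN/m over full span:
  M_2 = wx(L-x)/2 = 8·4·(6-4)/2 = 32 kN·m
Load 3 — applied couple M₀=16 kN·m at a=2 m (b=L-a=4):
  M_3 = M₀x/L - M₀  [x>a] = 16·4/6 - 16 = -16/3 kN·m
Superposition: M = Σ M_i = 380/9 kN·m ≈ 42.222222 kN·m

M(4) = 380/9 kN·m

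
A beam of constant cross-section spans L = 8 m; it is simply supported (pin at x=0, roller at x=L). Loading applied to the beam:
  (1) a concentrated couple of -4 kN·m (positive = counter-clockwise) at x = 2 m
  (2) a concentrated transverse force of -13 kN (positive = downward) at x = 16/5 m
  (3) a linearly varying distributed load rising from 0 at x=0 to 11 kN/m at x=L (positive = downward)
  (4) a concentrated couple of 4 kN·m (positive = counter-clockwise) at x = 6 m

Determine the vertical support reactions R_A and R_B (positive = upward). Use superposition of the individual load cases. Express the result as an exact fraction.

Load 1 — applied couple M₀=-4 kN·m at a=2 m (b=L-a=6):
  R_A = M₀/L = (-4)/8 = -1/2 kN
  R_B = -M₀/L = -(-4)/8 = 1/2 kN
Load 2 — point force P=-13 kN at a=16/5 m (b=L-a=24/5):
  R_A = Pb/L = (-13)·(24/5)/8 = -39/5 kN
  R_B = Pa/L = (-13)·(16/5)/8 = -26/5 kN
Load 3 — triangular load w₀=11 kN/m (0→w₀ over full span):
  R_A = w₀L/6 = 11·8/6 = 44/3 kN
  R_B = w₀L/3 = 11·8/3 = 88/3 kN
Load 4 — applied couple M₀=4 kN·m at a=6 m (b=L-a=2):
  R_A = M₀/L = 4/8 = 1/2 kN
  R_B = -M₀/L = -4/8 = -1/2 kN
Superposition: R_A = 103/15 kN, R_B = 362/15 kN

R_A = 103/15 kN, R_B = 362/15 kN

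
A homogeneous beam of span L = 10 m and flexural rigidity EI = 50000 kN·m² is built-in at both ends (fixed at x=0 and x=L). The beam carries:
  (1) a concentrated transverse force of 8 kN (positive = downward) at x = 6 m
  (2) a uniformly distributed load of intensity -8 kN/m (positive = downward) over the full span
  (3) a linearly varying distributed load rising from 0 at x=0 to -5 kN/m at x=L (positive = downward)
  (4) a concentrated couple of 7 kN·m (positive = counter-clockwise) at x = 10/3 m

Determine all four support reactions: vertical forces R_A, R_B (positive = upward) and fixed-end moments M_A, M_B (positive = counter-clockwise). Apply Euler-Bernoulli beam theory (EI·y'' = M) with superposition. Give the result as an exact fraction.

Load 1 — point force P=8 kN at a=6 m (b=L-a=4):
  R_A = Pb²(3a+b)/L³ = 8·4²·(3·6+4)/10³ = 352/125 kN
  M_A = Pab²/L² = 8·6·4²/10² = 192/25 kN·m
  R_B = Pa²(a+3b)/L³ = 8·6²·(6+3·4)/10³ = 648/125 kN
  M_B = -Pa²b/L² = -8·6²·4/10² = -288/25 kN·m
Load 2 — uniform load w=-8 kN/m over full span:
  R_A = wL/2 = (-8)·10/2 = -40 kN
  M_A = wL²/12 = (-8)·10²/12 = -200/3 kN·m
  R_B = wL/2 = (-8)·10/2 = -40 kN
  M_B = -wL²/12 = -(-8)·10²/12 = 200/3 kN·m
Load 3 — triangular load w₀=-5 kN/m (0→w₀ over full span):
  R_A = 3w₀L/20 = 3·(-5)·10/20 = -15/2 kN
  M_A = w₀L²/30 = (-5)·10²/30 = -50/3 kN·m
  R_B = 7w₀L/20 = 7·(-5)·10/20 = -35/2 kN
  M_B = -w₀L²/20 = -(-5)·10²/20 = 25 kN·m
Load 4 — applied couple M₀=7 kN·m at a=10/3 m (b=L-a=20/3):
  R_A = 6M₀ab/L³ = 6·7·(10/3)·(20/3)/10³ = 14/15 kN
  M_A = M₀b(2a-b)/L² = 7·(20/3)·(2·(10/3)-(20/3))/10² = 0 kN·m
  R_B = -6M₀ab/L³ = -6·7·(10/3)·(20/3)/10³ = -14/15 kN
  M_B = M₀a(2b-a)/L² = 7·(10/3)·(2·(20/3)-(10/3))/10² = 7/3 kN·m
Superposition: R_A = -32813/750 kN, M_A = -5674/75 kN·m, R_B = -39937/750 kN, M_B = 2062/25 kN·m

R_A = -32813/750 kN, M_A = -5674/75 kN·m, R_B = -39937/750 kN, M_B = 2062/25 kN·m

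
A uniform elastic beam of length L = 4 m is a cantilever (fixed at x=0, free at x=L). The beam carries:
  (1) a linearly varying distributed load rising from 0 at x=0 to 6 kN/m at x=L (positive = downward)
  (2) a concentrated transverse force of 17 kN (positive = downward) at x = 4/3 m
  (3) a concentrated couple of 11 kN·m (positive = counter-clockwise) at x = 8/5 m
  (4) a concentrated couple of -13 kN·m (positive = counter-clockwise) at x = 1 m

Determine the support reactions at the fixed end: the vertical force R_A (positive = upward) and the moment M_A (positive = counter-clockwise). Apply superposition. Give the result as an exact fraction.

R_A = 29 kN, M_A = 170/3 kN·m

Load 1 — triangular load w₀=6 kN/m (0→w₀ over full span):
  R_A = w₀L/2 = 6·4/2 = 12 kN
  M_A = w₀L²/3 = 6·4²/3 = 32 kN·m
Load 2 — point force P=17 kN at a=4/3 m (b=L-a=8/3):
  R_A = P = 17 kN
  M_A = Pa = 17·(4/3) = 68/3 kN·m
Load 3 — applied couple M₀=11 kN·m at a=8/5 m (b=L-a=12/5):
  R_A = 0 kN
  M_A = -M₀ = -11 kN·m
Load 4 — applied couple M₀=-13 kN·m at a=1 m (b=L-a=3):
  R_A = 0 kN
  M_A = -M₀ = -(-13) = 13 kN·m
Superposition: R_A = 29 kN, M_A = 170/3 kN·m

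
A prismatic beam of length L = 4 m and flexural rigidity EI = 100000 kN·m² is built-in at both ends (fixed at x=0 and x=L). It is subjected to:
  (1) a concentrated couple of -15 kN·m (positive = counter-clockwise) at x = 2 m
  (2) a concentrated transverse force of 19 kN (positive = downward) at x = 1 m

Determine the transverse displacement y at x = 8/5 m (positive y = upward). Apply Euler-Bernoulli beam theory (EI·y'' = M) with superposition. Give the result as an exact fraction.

y(8/5) = -123/5000000 m

Load 1 — applied couple M₀=-15 kN·m at a=2 m (b=L-a=2):
  y_1 = (R_Ax³/6 - M_Ax²/2)/EI  [x≤a] with R_A=-45/8, M_A=-15/4 = ((-45/8)·(8/5)³/6 - (-15/4)·(8/5)²/2)/100000 = 3/312500 m
Load 2 — point force P=19 kN at a=1 m (b=L-a=3):
  y_2 = -Pa²(L-x)²(3bL-(3b+a)(L-x))/(6L³EI)  [x>a] = -19·1²·(4-(8/5))²·(3·3·4-(3·3+1)·(4-(8/5)))/(6·4³·100000) = -171/5000000 m
Superposition: y = Σ y_i = -123/5000000 m ≈ -0.000025 m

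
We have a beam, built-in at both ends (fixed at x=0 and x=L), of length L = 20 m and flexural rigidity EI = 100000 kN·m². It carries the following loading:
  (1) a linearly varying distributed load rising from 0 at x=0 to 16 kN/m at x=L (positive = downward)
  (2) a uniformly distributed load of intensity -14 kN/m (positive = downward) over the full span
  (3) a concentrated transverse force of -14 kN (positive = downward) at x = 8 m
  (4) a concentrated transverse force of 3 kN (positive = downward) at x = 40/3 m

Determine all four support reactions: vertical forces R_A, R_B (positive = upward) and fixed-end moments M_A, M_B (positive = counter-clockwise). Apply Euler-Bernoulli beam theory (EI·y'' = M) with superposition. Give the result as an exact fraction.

Load 1 — triangular load w₀=16 kN/m (0→w₀ over full span):
  R_A = 3w₀L/20 = 3·16·20/20 = 48 kN
  M_A = w₀L²/30 = 16·20²/30 = 640/3 kN·m
  R_B = 7w₀L/20 = 7·16·20/20 = 112 kN
  M_B = -w₀L²/20 = -16·20²/20 = -320 kN·m
Load 2 — uniform load w=-14 kN/m over full span:
  R_A = wL/2 = (-14)·20/2 = -140 kN
  M_A = wL²/12 = (-14)·20²/12 = -1400/3 kN·m
  R_B = wL/2 = (-14)·20/2 = -140 kN
  M_B = -wL²/12 = -(-14)·20²/12 = 1400/3 kN·m
Load 3 — point force P=-14 kN at a=8 m (b=L-a=12):
  R_A = Pb²(3a+b)/L³ = (-14)·12²·(3·8+12)/20³ = -1134/125 kN
  M_A = Pab²/L² = (-14)·8·12²/20² = -1008/25 kN·m
  R_B = Pa²(a+3b)/L³ = (-14)·8²·(8+3·12)/20³ = -616/125 kN
  M_B = -Pa²b/L² = -(-14)·8²·12/20² = 672/25 kN·m
Load 4 — point force P=3 kN at a=40/3 m (b=L-a=20/3):
  R_A = Pb²(3a+b)/L³ = 3·(20/3)²·(3·(40/3)+(20/3))/20³ = 7/9 kN
  M_A = Pab²/L² = 3·(40/3)·(20/3)²/20² = 40/9 kN·m
  R_B = Pa²(a+3b)/L³ = 3·(40/3)²·((40/3)+3·(20/3))/20³ = 20/9 kN
  M_B = -Pa²b/L² = -3·(40/3)²·(20/3)/20² = -80/9 kN·m
Superposition: R_A = -112831/1125 kN, M_A = -65072/225 kN·m, R_B = -34544/1125 kN, M_B = 37048/225 kN·m

R_A = -112831/1125 kN, M_A = -65072/225 kN·m, R_B = -34544/1125 kN, M_B = 37048/225 kN·m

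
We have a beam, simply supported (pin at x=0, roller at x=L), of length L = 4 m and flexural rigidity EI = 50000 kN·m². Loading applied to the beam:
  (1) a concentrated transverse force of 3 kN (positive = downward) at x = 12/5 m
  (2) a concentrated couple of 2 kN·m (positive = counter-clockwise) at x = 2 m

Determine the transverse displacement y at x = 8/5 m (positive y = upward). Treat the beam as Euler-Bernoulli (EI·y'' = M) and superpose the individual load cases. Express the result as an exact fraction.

Load 1 — point force P=3 kN at a=12/5 m (b=L-a=8/5):
  y_1 = -Pbx(L²-b²-x²)/(6LEI)  [x≤a] = -3·(8/5)·(8/5)·(4²-(8/5)²-(8/5)²)/(6·4·50000) = -136/1953125 m
Load 2 — applied couple M₀=2 kN·m at a=2 m (b=L-a=2):
  y_2 = (M₀x³/(6L)+C₁x)/EI  [x≤a] with C₁=M₀(3b²-L²)/(6L)=-1/3 = (2·(8/5)³/(6·4)+(-1/3)·(8/5))/50000 = -3/781250 m
Superposition: y = Σ y_i = -287/3906250 m ≈ -0.000073 m

y(8/5) = -287/3906250 m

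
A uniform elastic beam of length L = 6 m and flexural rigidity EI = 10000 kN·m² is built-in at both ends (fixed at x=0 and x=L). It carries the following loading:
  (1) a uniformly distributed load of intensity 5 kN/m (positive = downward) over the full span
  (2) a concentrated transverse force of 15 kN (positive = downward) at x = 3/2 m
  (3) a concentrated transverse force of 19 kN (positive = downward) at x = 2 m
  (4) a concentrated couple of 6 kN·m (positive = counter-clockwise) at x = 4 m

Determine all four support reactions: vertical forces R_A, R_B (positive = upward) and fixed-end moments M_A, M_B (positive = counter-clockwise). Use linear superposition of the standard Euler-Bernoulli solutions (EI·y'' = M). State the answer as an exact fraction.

R_A = 37207/864 kN, M_A = 13405/288 kN·m, R_B = 18089/864 kN, M_B = -7967/288 kN·m

Load 1 — uniform load w=5 kN/m over full span:
  R_A = wL/2 = 5·6/2 = 15 kN
  M_A = wL²/12 = 5·6²/12 = 15 kN·m
  R_B = wL/2 = 5·6/2 = 15 kN
  M_B = -wL²/12 = -5·6²/12 = -15 kN·m
Load 2 — point force P=15 kN at a=3/2 m (b=L-a=9/2):
  R_A = Pb²(3a+b)/L³ = 15·(9/2)²·(3·(3/2)+(9/2))/6³ = 405/32 kN
  M_A = Pab²/L² = 15·(3/2)·(9/2)²/6² = 405/32 kN·m
  R_B = Pa²(a+3b)/L³ = 15·(3/2)²·((3/2)+3·(9/2))/6³ = 75/32 kN
  M_B = -Pa²b/L² = -15·(3/2)²·(9/2)/6² = -135/32 kN·m
Load 3 — point force P=19 kN at a=2 m (b=L-a=4):
  R_A = Pb²(3a+b)/L³ = 19·4²·(3·2+4)/6³ = 380/27 kN
  M_A = Pab²/L² = 19·2·4²/6² = 152/9 kN·m
  R_B = Pa²(a+3b)/L³ = 19·2²·(2+3·4)/6³ = 133/27 kN
  M_B = -Pa²b/L² = -19·2²·4/6² = -76/9 kN·m
Load 4 — applied couple M₀=6 kN·m at a=4 m (b=L-a=2):
  R_A = 6M₀ab/L³ = 6·6·4·2/6³ = 4/3 kN
  M_A = M₀b(2a-b)/L² = 6·2·(2·4-2)/6² = 2 kN·m
  R_B = -6M₀ab/L³ = -6·6·4·2/6³ = -4/3 kN
  M_B = M₀a(2b-a)/L² = 6·4·(2·2-4)/6² = 0 kN·m
Superposition: R_A = 37207/864 kN, M_A = 13405/288 kN·m, R_B = 18089/864 kN, M_B = -7967/288 kN·m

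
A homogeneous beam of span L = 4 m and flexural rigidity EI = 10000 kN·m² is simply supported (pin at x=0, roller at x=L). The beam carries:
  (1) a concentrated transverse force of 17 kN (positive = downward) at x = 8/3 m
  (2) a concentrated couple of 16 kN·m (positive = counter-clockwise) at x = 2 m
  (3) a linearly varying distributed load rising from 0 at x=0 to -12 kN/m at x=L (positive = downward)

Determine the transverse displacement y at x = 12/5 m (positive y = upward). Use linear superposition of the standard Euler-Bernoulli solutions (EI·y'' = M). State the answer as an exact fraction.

y(12/5) = 46238/263671875 m

Load 1 — point force P=17 kN at a=8/3 m (b=L-a=4/3):
  y_1 = -Pbx(L²-b²-x²)/(6LEI)  [x≤a] = -17·(4/3)·(12/5)·(4²-(4/3)²-(12/5)²)/(6·4·10000) = -4046/2109375 m
Load 2 — applied couple M₀=16 kN·m at a=2 m (b=L-a=2):
  y_2 = (M₀x³/(6L)-M₀(x-a)²/2+C₁x)/EI  [x>a] with C₁=M₀(3b²-L²)/(6L)=-8/3 = (16·(12/5)³/(6·4)-16·((12/5)-2)²/2+(-8/3)·(12/5))/10000 = 12/78125 m
Load 3 — triangular load w₀=-12 kN/m (0→w₀ over full span):
  y_3 = -w₀x(7L⁴-10L²x²+3x⁴)/(360LEI) = -(-12)·(12/5)·(7·4⁴-10·4²·(12/5)²+3·(12/5)⁴)/(360·4·10000) = 18944/9765625 m
Superposition: y = Σ y_i = 46238/263671875 m ≈ 0.000175 m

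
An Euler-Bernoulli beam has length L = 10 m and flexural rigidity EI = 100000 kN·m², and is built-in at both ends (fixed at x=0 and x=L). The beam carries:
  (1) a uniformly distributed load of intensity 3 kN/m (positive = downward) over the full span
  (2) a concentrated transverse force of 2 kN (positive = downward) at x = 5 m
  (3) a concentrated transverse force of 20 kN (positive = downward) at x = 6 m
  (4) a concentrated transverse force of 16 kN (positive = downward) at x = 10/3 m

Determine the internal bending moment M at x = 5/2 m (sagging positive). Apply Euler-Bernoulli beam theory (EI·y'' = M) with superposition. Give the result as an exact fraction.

Load 1 — uniform load w=3 kN/m over full span:
  M_1 = wLx/2 - wL²/12 - wx²/2 = 3·10·(5/2)/2 - 3·10²/12 - 3·(5/2)²/2 = 25/8 kN·m
Load 2 — point force P=2 kN at a=5 m (b=L-a=5):
  M_2 = Pb²(3a+b)x/L³ - Pab²/L²  [x≤a] = 2·5²·(3·5+5)·(5/2)/10³ - 2·5·5²/10² = 0 kN·m
Load 3 — point force P=20 kN at a=6 m (b=L-a=4):
  M_3 = Pb²(3a+b)x/L³ - Pab²/L²  [x≤a] = 20·4²·(3·6+4)·(5/2)/10³ - 20·6·4²/10² = -8/5 kN·m
Load 4 — point force P=16 kN at a=10/3 m (b=L-a=20/3):
  M_4 = Pb²(3a+b)x/L³ - Pab²/L²  [x≤a] = 16·(20/3)²·(3·(10/3)+(20/3))·(5/2)/10³ - 16·(10/3)·(20/3)²/10² = 160/27 kN·m
Superposition: M = Σ M_i = 8047/1080 kN·m ≈ 7.450926 kN·m

M(5/2) = 8047/1080 kN·m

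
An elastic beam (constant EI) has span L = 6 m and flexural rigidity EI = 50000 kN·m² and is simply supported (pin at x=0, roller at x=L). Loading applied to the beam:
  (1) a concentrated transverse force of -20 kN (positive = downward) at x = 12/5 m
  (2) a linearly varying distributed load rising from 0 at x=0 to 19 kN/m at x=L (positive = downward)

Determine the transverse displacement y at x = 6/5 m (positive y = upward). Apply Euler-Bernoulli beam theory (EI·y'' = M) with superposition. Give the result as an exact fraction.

y(6/5) = -37611/48828125 m

Load 1 — point force P=-20 kN at a=12/5 m (b=L-a=18/5):
  y_1 = -Pbx(L²-b²-x²)/(6LEI)  [x≤a] = -(-20)·(18/5)·(6/5)·(6²-(18/5)²-(6/5)²)/(6·6·50000) = 81/78125 m
Load 2 — triangular load w₀=19 kN/m (0→w₀ over full span):
  y_2 = -w₀x(7L⁴-10L²x²+3x⁴)/(360LEI) = -19·(6/5)·(7·6⁴-10·6²·(6/5)²+3·(6/5)⁴)/(360·6·50000) = -88236/48828125 m
Superposition: y = Σ y_i = -37611/48828125 m ≈ -0.000770 m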